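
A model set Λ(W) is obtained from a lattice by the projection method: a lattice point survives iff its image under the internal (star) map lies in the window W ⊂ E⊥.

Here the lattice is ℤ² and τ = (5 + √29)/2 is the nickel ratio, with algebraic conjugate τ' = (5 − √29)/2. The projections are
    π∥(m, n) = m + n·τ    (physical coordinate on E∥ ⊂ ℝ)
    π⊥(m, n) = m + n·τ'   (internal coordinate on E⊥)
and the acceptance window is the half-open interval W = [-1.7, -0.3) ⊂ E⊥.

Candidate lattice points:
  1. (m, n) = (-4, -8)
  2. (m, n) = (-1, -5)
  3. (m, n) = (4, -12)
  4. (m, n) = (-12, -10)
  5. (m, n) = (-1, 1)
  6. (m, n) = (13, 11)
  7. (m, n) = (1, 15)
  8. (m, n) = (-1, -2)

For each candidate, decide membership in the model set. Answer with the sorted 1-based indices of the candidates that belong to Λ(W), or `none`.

5, 8

Compute τ' = (5−√29)/2 = -0.19258, so π⊥(m,n) = m -0.19258·n.
#1 (-4,-8): internal coord -4 + (-8)·τ' = -2.45934; -2.45934 ∉ [-1.7, -0.3) → out
#2 (-1,-5): internal coord -1 + (-5)·τ' = -0.03709; -0.03709 ∉ [-1.7, -0.3) → out
#3 (4,-12): internal coord 4 + (-12)·τ' = +6.31099; +6.31099 ∉ [-1.7, -0.3) → out
#4 (-12,-10): internal coord -12 + (-10)·τ' = -10.07418; -10.07418 ∉ [-1.7, -0.3) → out
#5 (-1,1): internal coord -1 + (1)·τ' = -1.19258; -1.19258 ∈ [-1.7, -0.3) → IN Λ
#6 (13,11): internal coord 13 + (11)·τ' = +10.88159; +10.88159 ∉ [-1.7, -0.3) → out
#7 (1,15): internal coord 1 + (15)·τ' = -1.88874; -1.88874 ∉ [-1.7, -0.3) → out
#8 (-1,-2): internal coord -1 + (-2)·τ' = -0.61484; -0.61484 ∈ [-1.7, -0.3) → IN Λ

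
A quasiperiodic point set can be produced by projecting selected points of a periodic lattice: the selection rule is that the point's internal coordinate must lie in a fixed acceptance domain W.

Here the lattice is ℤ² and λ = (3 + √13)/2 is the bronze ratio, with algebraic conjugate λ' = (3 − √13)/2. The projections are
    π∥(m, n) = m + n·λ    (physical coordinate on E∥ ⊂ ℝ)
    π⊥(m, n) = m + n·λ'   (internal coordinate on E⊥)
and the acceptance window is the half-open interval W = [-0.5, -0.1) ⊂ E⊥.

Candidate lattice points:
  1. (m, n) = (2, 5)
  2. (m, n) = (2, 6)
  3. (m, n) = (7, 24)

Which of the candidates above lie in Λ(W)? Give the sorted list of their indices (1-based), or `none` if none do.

3

Compute λ' = (3−√13)/2 = -0.30278, so π⊥(m,n) = m -0.30278·n.
[1] lift (2,5): star map gives 0.48612; window check -0.5 ≤ 0.48612 < -0.1 is false → out
[2] lift (2,6): star map gives 0.18335; window check -0.5 ≤ 0.18335 < -0.1 is false → out
[3] lift (7,24): star map gives -0.26662; window check -0.5 ≤ -0.26662 < -0.1 is true → IN Λ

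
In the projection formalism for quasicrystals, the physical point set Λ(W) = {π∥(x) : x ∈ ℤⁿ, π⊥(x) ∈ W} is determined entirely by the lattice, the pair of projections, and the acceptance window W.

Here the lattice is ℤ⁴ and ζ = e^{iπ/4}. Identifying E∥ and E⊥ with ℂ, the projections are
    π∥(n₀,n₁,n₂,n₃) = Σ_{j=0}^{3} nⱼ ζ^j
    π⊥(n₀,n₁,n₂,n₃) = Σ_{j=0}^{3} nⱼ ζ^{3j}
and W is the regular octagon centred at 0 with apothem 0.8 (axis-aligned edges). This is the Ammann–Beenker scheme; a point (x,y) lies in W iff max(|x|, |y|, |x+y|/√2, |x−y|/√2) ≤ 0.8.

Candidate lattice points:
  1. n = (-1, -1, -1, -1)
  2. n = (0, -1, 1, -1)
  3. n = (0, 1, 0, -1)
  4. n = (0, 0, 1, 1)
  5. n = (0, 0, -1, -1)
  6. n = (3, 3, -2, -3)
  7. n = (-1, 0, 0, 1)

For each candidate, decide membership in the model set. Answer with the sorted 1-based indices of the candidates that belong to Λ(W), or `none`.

4, 5, 7

Internal map: ζ^{3j} for j=0..3 gives (1,0), (−√2/2,√2/2), (0,−1), (√2/2,√2/2).
candidate 1: n = (-1, -1, -1, -1) → π⊥ ≈ (-1.000000, -0.414214); max(|x|,|y|,|x±y|/√2) = 1.000000 > 0.8 ⇒ ∉ W
candidate 2: n = (0, -1, 1, -1) → π⊥ ≈ (+0.000000, -2.414214); max(|x|,|y|,|x±y|/√2) = 2.414214 > 0.8 ⇒ ∉ W
candidate 3: n = (0, 1, 0, -1) → π⊥ ≈ (-1.414214, +0.000000); max(|x|,|y|,|x±y|/√2) = 1.414214 > 0.8 ⇒ ∉ W
candidate 4: n = (0, 0, 1, 1) → π⊥ ≈ (+0.707107, -0.292893); max(|x|,|y|,|x±y|/√2) = 0.707107 ≤ 0.8 ⇒ ∈ W
candidate 5: n = (0, 0, -1, -1) → π⊥ ≈ (-0.707107, +0.292893); max(|x|,|y|,|x±y|/√2) = 0.707107 ≤ 0.8 ⇒ ∈ W
candidate 6: n = (3, 3, -2, -3) → π⊥ ≈ (-1.242641, +2.000000); max(|x|,|y|,|x±y|/√2) = 2.292893 > 0.8 ⇒ ∉ W
candidate 7: n = (-1, 0, 0, 1) → π⊥ ≈ (-0.292893, +0.707107); max(|x|,|y|,|x±y|/√2) = 0.707107 ≤ 0.8 ⇒ ∈ W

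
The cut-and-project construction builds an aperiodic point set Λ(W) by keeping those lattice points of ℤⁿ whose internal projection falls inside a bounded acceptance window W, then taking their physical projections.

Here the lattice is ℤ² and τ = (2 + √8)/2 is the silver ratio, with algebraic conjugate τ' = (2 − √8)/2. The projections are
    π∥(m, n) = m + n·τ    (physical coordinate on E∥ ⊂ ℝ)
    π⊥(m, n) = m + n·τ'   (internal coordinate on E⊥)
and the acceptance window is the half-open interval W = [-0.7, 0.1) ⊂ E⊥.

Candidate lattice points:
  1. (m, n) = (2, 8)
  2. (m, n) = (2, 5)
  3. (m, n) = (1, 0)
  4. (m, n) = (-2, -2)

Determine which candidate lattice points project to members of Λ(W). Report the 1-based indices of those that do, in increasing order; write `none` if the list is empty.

Compute τ' = (2−√8)/2 = -0.4142, so π⊥(m,n) = m -0.4142·n.
[1] lift (2,8): star map gives -1.3137; window check -0.7 ≤ -1.3137 < 0.1 is false → out
[2] lift (2,5): star map gives -0.0711; window check -0.7 ≤ -0.0711 < 0.1 is true → IN Λ
[3] lift (1,0): star map gives 1.0000; window check -0.7 ≤ 1.0000 < 0.1 is false → out
[4] lift (-2,-2): star map gives -1.1716; window check -0.7 ≤ -1.1716 < 0.1 is false → out

2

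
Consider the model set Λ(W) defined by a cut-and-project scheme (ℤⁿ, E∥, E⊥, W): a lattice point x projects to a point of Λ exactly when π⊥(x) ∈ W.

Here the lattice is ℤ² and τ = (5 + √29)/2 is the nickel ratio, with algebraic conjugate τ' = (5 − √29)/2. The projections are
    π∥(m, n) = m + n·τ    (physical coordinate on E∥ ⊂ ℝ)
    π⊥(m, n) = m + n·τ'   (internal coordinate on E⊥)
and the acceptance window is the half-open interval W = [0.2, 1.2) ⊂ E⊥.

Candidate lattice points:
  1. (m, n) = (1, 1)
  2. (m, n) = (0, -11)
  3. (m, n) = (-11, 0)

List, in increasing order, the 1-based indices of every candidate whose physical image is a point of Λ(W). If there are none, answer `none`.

1

Compute τ' = (5−√29)/2 = -0.1926, so π⊥(m,n) = m -0.1926·n.
[1] lift (1,1): star map gives 0.8074; window check 0.2 ≤ 0.8074 < 1.2 is true → IN Λ
[2] lift (0,-11): star map gives 2.1184; window check 0.2 ≤ 2.1184 < 1.2 is false → out
[3] lift (-11,0): star map gives -11.0000; window check 0.2 ≤ -11.0000 < 1.2 is false → out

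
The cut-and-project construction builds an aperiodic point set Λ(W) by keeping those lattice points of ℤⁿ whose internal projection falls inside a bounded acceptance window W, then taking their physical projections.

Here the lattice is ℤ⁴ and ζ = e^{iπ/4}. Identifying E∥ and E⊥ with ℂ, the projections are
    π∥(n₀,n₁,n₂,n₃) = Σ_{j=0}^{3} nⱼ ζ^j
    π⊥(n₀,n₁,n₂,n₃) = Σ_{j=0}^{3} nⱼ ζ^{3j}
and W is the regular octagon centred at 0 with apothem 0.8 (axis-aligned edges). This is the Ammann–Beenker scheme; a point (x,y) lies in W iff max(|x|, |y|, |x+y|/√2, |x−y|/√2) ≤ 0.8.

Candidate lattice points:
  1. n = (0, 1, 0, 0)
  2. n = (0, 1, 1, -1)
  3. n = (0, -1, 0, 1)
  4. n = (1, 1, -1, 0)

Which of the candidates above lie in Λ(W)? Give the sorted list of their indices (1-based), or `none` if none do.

π⊥(n) = n₀ + n₁ζ³ + n₂ζ⁶ + n₃ζ⁹ where ζ = e^{iπ/4}.
candidate 1: n = (0, 1, 0, 0) → π⊥ ≈ (-0.707107, +0.707107); max(|x|,|y|,|x±y|/√2) = 1.000000 > 0.8 ⇒ ∉ W
candidate 2: n = (0, 1, 1, -1) → π⊥ ≈ (-1.414214, -1.000000); max(|x|,|y|,|x±y|/√2) = 1.707107 > 0.8 ⇒ ∉ W
candidate 3: n = (0, -1, 0, 1) → π⊥ ≈ (+1.414214, +0.000000); max(|x|,|y|,|x±y|/√2) = 1.414214 > 0.8 ⇒ ∉ W
candidate 4: n = (1, 1, -1, 0) → π⊥ ≈ (+0.292893, +1.707107); max(|x|,|y|,|x±y|/√2) = 1.707107 > 0.8 ⇒ ∉ W

none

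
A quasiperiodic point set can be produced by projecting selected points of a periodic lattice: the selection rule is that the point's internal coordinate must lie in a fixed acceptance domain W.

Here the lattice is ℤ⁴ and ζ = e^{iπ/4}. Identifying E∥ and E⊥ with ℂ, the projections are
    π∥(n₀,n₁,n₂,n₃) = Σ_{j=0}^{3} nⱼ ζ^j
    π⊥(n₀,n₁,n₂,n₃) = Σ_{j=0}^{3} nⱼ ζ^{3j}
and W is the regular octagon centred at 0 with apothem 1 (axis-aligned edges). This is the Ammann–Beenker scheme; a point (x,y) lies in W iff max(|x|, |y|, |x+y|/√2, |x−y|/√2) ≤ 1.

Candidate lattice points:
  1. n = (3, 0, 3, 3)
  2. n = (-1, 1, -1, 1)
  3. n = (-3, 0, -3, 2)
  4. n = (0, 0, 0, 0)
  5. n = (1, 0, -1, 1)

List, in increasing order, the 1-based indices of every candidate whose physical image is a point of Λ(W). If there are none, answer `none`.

π⊥(n) = n₀ + n₁ζ³ + n₂ζ⁶ + n₃ζ⁹ where ζ = e^{iπ/4}.
candidate 1: n = (3, 0, 3, 3) → π⊥ ≈ (+5.12132, -0.87868); max(|x|,|y|,|x±y|/√2) = 5.12132 > 1 ⇒ ∉ W
candidate 2: n = (-1, 1, -1, 1) → π⊥ ≈ (-1.00000, +2.41421); max(|x|,|y|,|x±y|/√2) = 2.41421 > 1 ⇒ ∉ W
candidate 3: n = (-3, 0, -3, 2) → π⊥ ≈ (-1.58579, +4.41421); max(|x|,|y|,|x±y|/√2) = 4.41421 > 1 ⇒ ∉ W
candidate 4: n = (0, 0, 0, 0) → π⊥ ≈ (+0.00000, +0.00000); max(|x|,|y|,|x±y|/√2) = 0.00000 ≤ 1 ⇒ ∈ W
candidate 5: n = (1, 0, -1, 1) → π⊥ ≈ (+1.70711, +1.70711); max(|x|,|y|,|x±y|/√2) = 2.41421 > 1 ⇒ ∉ W

4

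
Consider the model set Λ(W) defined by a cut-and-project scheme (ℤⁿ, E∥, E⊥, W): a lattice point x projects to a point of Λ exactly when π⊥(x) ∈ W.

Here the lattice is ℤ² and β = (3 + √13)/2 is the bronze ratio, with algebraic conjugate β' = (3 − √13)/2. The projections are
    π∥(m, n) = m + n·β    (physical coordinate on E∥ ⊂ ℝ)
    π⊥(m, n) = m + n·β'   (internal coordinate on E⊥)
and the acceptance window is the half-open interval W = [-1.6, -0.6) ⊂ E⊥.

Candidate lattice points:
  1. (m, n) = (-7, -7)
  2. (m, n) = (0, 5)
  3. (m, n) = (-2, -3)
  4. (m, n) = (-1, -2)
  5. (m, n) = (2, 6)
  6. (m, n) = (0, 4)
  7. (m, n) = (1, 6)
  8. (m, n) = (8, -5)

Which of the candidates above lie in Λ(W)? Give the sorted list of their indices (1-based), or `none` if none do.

2, 3, 6, 7

β' = (3−√13)/2 ≈ -0.30278.
#1 (-7,-7): internal coord -7 + (-7)·β' = -4.88057; -4.88057 ∉ [-1.6, -0.6) → out
#2 (0,5): internal coord 0 + (5)·β' = -1.51388; -1.51388 ∈ [-1.6, -0.6) → IN Λ
#3 (-2,-3): internal coord -2 + (-3)·β' = -1.09167; -1.09167 ∈ [-1.6, -0.6) → IN Λ
#4 (-1,-2): internal coord -1 + (-2)·β' = -0.39445; -0.39445 ∉ [-1.6, -0.6) → out
#5 (2,6): internal coord 2 + (6)·β' = +0.18335; +0.18335 ∉ [-1.6, -0.6) → out
#6 (0,4): internal coord 0 + (4)·β' = -1.21110; -1.21110 ∈ [-1.6, -0.6) → IN Λ
#7 (1,6): internal coord 1 + (6)·β' = -0.81665; -0.81665 ∈ [-1.6, -0.6) → IN Λ
#8 (8,-5): internal coord 8 + (-5)·β' = +9.51388; +9.51388 ∉ [-1.6, -0.6) → out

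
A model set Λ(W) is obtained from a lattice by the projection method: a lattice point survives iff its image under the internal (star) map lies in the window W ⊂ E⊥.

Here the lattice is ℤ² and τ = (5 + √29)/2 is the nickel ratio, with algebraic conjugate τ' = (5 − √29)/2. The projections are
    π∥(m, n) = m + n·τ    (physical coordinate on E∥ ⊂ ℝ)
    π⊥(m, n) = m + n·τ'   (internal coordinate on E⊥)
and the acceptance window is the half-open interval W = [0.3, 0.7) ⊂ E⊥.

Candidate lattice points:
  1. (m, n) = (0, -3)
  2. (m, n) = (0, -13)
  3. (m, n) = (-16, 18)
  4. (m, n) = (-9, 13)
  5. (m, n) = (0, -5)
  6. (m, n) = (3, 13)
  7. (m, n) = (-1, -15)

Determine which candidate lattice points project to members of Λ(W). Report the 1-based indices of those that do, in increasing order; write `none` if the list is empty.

1, 6

τ' = (5−√29)/2 ≈ -0.192582.
#1 (0,-3): internal coord 0 + (-3)·τ' = +0.577747; +0.577747 ∈ [0.3, 0.7) → IN Λ
#2 (0,-13): internal coord 0 + (-13)·τ' = +2.503571; +2.503571 ∉ [0.3, 0.7) → out
#3 (-16,18): internal coord -16 + (18)·τ' = -19.466483; -19.466483 ∉ [0.3, 0.7) → out
#4 (-9,13): internal coord -9 + (13)·τ' = -11.503571; -11.503571 ∉ [0.3, 0.7) → out
#5 (0,-5): internal coord 0 + (-5)·τ' = +0.962912; +0.962912 ∉ [0.3, 0.7) → out
#6 (3,13): internal coord 3 + (13)·τ' = +0.496429; +0.496429 ∈ [0.3, 0.7) → IN Λ
#7 (-1,-15): internal coord -1 + (-15)·τ' = +1.888736; +1.888736 ∉ [0.3, 0.7) → out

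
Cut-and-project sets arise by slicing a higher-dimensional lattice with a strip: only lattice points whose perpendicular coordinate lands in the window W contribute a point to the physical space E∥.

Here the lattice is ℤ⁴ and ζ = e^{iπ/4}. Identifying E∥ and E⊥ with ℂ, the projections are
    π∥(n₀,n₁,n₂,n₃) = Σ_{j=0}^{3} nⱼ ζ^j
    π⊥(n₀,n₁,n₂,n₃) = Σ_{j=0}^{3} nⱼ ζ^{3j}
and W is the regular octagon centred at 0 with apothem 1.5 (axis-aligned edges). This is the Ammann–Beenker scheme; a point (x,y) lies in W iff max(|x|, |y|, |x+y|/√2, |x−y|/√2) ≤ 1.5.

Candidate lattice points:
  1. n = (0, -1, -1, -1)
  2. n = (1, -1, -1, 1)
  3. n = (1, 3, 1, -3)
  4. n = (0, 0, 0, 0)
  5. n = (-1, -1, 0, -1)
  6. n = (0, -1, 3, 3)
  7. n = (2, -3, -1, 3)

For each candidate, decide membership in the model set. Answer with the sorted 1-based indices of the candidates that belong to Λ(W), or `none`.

1, 4

Internal map: ζ^{3j} for j=0..3 gives (1,0), (−√2/2,√2/2), (0,−1), (√2/2,√2/2).
#1 (0, -1, -1, -1): internal (0.000000, -0.414214); octagon support 0.414214 vs apothem 1.5 → ∈ W
#2 (1, -1, -1, 1): internal (2.414214, 1.000000); octagon support 2.414214 vs apothem 1.5 → ∉ W
#3 (1, 3, 1, -3): internal (-3.242641, -1.000000); octagon support 3.242641 vs apothem 1.5 → ∉ W
#4 (0, 0, 0, 0): internal (0.000000, 0.000000); octagon support 0.000000 vs apothem 1.5 → ∈ W
#5 (-1, -1, 0, -1): internal (-1.000000, -1.414214); octagon support 1.707107 vs apothem 1.5 → ∉ W
#6 (0, -1, 3, 3): internal (2.828427, -1.585786); octagon support 3.121320 vs apothem 1.5 → ∉ W
#7 (2, -3, -1, 3): internal (6.242641, 1.000000); octagon support 6.242641 vs apothem 1.5 → ∉ W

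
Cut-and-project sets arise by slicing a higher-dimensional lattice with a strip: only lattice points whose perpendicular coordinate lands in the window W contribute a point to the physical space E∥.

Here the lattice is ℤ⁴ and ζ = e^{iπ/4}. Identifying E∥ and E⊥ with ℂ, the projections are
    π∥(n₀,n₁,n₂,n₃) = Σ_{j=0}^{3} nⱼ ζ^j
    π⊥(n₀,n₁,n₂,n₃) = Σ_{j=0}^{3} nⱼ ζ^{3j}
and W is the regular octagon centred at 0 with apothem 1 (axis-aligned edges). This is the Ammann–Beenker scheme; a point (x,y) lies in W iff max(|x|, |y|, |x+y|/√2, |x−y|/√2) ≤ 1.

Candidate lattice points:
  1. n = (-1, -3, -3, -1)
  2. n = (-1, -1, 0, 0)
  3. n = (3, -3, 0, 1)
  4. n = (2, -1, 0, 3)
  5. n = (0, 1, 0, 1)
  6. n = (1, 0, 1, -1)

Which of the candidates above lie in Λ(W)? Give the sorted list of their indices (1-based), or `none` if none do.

1, 2

π⊥(n) = n₀ + n₁ζ³ + n₂ζ⁶ + n₃ζ⁹ where ζ = e^{iπ/4}.
#1 (-1, -3, -3, -1): internal (0.414214, 0.171573); octagon support 0.414214 vs apothem 1 → ∈ W
#2 (-1, -1, 0, 0): internal (-0.292893, -0.707107); octagon support 0.707107 vs apothem 1 → ∈ W
#3 (3, -3, 0, 1): internal (5.828427, -1.414214); octagon support 5.828427 vs apothem 1 → ∉ W
#4 (2, -1, 0, 3): internal (4.828427, 1.414214); octagon support 4.828427 vs apothem 1 → ∉ W
#5 (0, 1, 0, 1): internal (0.000000, 1.414214); octagon support 1.414214 vs apothem 1 → ∉ W
#6 (1, 0, 1, -1): internal (0.292893, -1.707107); octagon support 1.707107 vs apothem 1 → ∉ W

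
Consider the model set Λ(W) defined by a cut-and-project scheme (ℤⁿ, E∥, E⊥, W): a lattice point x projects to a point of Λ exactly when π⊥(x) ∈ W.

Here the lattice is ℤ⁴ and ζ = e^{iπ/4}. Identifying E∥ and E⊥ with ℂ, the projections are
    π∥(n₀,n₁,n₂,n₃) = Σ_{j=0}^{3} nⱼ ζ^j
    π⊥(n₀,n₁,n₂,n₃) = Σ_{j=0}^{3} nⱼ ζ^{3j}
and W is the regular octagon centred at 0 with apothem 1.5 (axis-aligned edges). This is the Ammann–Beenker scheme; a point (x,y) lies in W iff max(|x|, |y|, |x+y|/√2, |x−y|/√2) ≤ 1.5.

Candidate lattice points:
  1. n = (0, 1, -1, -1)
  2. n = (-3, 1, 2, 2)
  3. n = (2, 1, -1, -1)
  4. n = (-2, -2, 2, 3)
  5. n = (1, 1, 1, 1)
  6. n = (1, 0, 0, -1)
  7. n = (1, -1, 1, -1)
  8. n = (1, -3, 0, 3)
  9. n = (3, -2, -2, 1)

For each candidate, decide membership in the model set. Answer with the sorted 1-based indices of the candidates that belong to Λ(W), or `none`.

Internal map: ζ^{3j} for j=0..3 gives (1,0), (−√2/2,√2/2), (0,−1), (√2/2,√2/2).
candidate 1: n = (0, 1, -1, -1) → π⊥ ≈ (-1.414214, +1.000000); max(|x|,|y|,|x±y|/√2) = 1.707107 > 1.5 ⇒ ∉ W
candidate 2: n = (-3, 1, 2, 2) → π⊥ ≈ (-2.292893, +0.121320); max(|x|,|y|,|x±y|/√2) = 2.292893 > 1.5 ⇒ ∉ W
candidate 3: n = (2, 1, -1, -1) → π⊥ ≈ (+0.585786, +1.000000); max(|x|,|y|,|x±y|/√2) = 1.121320 ≤ 1.5 ⇒ ∈ W
candidate 4: n = (-2, -2, 2, 3) → π⊥ ≈ (+1.535534, -1.292893); max(|x|,|y|,|x±y|/√2) = 2.000000 > 1.5 ⇒ ∉ W
candidate 5: n = (1, 1, 1, 1) → π⊥ ≈ (+1.000000, +0.414214); max(|x|,|y|,|x±y|/√2) = 1.000000 ≤ 1.5 ⇒ ∈ W
candidate 6: n = (1, 0, 0, -1) → π⊥ ≈ (+0.292893, -0.707107); max(|x|,|y|,|x±y|/√2) = 0.707107 ≤ 1.5 ⇒ ∈ W
candidate 7: n = (1, -1, 1, -1) → π⊥ ≈ (+1.000000, -2.414214); max(|x|,|y|,|x±y|/√2) = 2.414214 > 1.5 ⇒ ∉ W
candidate 8: n = (1, -3, 0, 3) → π⊥ ≈ (+5.242641, +0.000000); max(|x|,|y|,|x±y|/√2) = 5.242641 > 1.5 ⇒ ∉ W
candidate 9: n = (3, -2, -2, 1) → π⊥ ≈ (+5.121320, +1.292893); max(|x|,|y|,|x±y|/√2) = 5.121320 > 1.5 ⇒ ∉ W

3, 5, 6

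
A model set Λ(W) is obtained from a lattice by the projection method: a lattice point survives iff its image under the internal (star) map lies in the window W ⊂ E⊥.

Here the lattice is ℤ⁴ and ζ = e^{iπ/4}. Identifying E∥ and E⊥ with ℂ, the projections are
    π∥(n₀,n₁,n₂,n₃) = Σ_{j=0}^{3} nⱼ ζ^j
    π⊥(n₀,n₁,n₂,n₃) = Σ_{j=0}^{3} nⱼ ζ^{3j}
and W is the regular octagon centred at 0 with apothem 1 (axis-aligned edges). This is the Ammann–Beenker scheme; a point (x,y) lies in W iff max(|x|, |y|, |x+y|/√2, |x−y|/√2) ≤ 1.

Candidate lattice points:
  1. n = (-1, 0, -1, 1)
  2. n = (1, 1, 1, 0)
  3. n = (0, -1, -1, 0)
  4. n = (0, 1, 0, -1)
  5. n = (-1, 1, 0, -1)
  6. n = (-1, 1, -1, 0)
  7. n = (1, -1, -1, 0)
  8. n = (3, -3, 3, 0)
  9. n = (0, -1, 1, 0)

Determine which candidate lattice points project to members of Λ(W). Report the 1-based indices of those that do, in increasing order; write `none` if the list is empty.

2, 3

Internal map: ζ^{3j} for j=0..3 gives (1,0), (−√2/2,√2/2), (0,−1), (√2/2,√2/2).
candidate 1: n = (-1, 0, -1, 1) → π⊥ ≈ (-0.292893, +1.707107); max(|x|,|y|,|x±y|/√2) = 1.707107 > 1 ⇒ ∉ W
candidate 2: n = (1, 1, 1, 0) → π⊥ ≈ (+0.292893, -0.292893); max(|x|,|y|,|x±y|/√2) = 0.414214 ≤ 1 ⇒ ∈ W
candidate 3: n = (0, -1, -1, 0) → π⊥ ≈ (+0.707107, +0.292893); max(|x|,|y|,|x±y|/√2) = 0.707107 ≤ 1 ⇒ ∈ W
candidate 4: n = (0, 1, 0, -1) → π⊥ ≈ (-1.414214, +0.000000); max(|x|,|y|,|x±y|/√2) = 1.414214 > 1 ⇒ ∉ W
candidate 5: n = (-1, 1, 0, -1) → π⊥ ≈ (-2.414214, +0.000000); max(|x|,|y|,|x±y|/√2) = 2.414214 > 1 ⇒ ∉ W
candidate 6: n = (-1, 1, -1, 0) → π⊥ ≈ (-1.707107, +1.707107); max(|x|,|y|,|x±y|/√2) = 2.414214 > 1 ⇒ ∉ W
candidate 7: n = (1, -1, -1, 0) → π⊥ ≈ (+1.707107, +0.292893); max(|x|,|y|,|x±y|/√2) = 1.707107 > 1 ⇒ ∉ W
candidate 8: n = (3, -3, 3, 0) → π⊥ ≈ (+5.121320, -5.121320); max(|x|,|y|,|x±y|/√2) = 7.242641 > 1 ⇒ ∉ W
candidate 9: n = (0, -1, 1, 0) → π⊥ ≈ (+0.707107, -1.707107); max(|x|,|y|,|x±y|/√2) = 1.707107 > 1 ⇒ ∉ W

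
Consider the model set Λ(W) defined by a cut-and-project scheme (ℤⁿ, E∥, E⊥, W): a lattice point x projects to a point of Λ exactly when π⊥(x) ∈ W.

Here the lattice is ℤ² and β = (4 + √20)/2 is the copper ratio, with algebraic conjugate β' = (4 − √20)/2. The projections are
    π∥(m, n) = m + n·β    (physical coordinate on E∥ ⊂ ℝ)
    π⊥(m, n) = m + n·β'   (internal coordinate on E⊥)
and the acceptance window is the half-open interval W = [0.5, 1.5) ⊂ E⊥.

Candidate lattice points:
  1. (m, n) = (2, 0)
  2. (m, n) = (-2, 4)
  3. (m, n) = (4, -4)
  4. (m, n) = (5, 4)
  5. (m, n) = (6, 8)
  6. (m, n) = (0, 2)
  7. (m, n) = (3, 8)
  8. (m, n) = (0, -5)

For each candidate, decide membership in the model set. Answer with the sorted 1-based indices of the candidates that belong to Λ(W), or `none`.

Compute β' = (4−√20)/2 = -0.23607, so π⊥(m,n) = m -0.23607·n.
candidate 1: (m,n)=(2,0) → π∥ = 2+0·β ≈ 2.00000, π⊥ = 2+0·β' ≈ 2.00000 ∉ [0.5, 1.5) ⇒ out
candidate 2: (m,n)=(-2,4) → π∥ = -2+4·β ≈ 14.94427, π⊥ = -2+4·β' ≈ -2.94427 ∉ [0.5, 1.5) ⇒ out
candidate 3: (m,n)=(4,-4) → π∥ = 4-4·β ≈ -12.94427, π⊥ = 4-4·β' ≈ 4.94427 ∉ [0.5, 1.5) ⇒ out
candidate 4: (m,n)=(5,4) → π∥ = 5+4·β ≈ 21.94427, π⊥ = 5+4·β' ≈ 4.05573 ∉ [0.5, 1.5) ⇒ out
candidate 5: (m,n)=(6,8) → π∥ = 6+8·β ≈ 39.88854, π⊥ = 6+8·β' ≈ 4.11146 ∉ [0.5, 1.5) ⇒ out
candidate 6: (m,n)=(0,2) → π∥ = 0+2·β ≈ 8.47214, π⊥ = 0+2·β' ≈ -0.47214 ∉ [0.5, 1.5) ⇒ out
candidate 7: (m,n)=(3,8) → π∥ = 3+8·β ≈ 36.88854, π⊥ = 3+8·β' ≈ 1.11146 ∈ [0.5, 1.5) ⇒ IN Λ
candidate 8: (m,n)=(0,-5) → π∥ = 0-5·β ≈ -21.18034, π⊥ = 0-5·β' ≈ 1.18034 ∈ [0.5, 1.5) ⇒ IN Λ

7, 8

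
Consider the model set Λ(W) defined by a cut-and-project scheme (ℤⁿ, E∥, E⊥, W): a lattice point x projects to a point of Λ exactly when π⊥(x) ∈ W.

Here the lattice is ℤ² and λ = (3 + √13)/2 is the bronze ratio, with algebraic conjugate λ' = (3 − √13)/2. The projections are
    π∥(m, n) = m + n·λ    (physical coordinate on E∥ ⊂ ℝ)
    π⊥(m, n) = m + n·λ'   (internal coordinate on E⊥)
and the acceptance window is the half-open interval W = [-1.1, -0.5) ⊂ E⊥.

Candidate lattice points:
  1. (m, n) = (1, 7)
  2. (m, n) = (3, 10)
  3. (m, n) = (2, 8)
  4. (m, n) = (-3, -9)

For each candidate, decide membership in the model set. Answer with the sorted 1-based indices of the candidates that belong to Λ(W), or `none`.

Numerically λ ≈ 3.302776 and λ' = −1/λ ≈ -0.302776.
[1] lift (1,7): star map gives -1.119429; window check -1.1 ≤ -1.119429 < -0.5 is false → out
[2] lift (3,10): star map gives -0.027756; window check -1.1 ≤ -0.027756 < -0.5 is false → out
[3] lift (2,8): star map gives -0.422205; window check -1.1 ≤ -0.422205 < -0.5 is false → out
[4] lift (-3,-9): star map gives -0.275019; window check -1.1 ≤ -0.275019 < -0.5 is false → out

none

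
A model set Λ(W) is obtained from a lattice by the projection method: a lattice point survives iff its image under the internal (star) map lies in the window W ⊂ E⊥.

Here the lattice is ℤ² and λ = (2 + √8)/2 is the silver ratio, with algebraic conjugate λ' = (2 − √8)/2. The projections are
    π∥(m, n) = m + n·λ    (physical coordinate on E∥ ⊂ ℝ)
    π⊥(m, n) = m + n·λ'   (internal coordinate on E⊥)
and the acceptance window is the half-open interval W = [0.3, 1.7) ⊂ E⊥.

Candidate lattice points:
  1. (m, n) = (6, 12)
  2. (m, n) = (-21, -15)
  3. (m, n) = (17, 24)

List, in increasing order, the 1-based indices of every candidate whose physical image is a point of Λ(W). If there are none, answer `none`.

λ' = (2−√8)/2 ≈ -0.4142.
#1 (6,12): internal coord 6 + (12)·λ' = +1.0294; +1.0294 ∈ [0.3, 1.7) → IN Λ
#2 (-21,-15): internal coord -21 + (-15)·λ' = -14.7868; -14.7868 ∉ [0.3, 1.7) → out
#3 (17,24): internal coord 17 + (24)·λ' = +7.0589; +7.0589 ∉ [0.3, 1.7) → out

1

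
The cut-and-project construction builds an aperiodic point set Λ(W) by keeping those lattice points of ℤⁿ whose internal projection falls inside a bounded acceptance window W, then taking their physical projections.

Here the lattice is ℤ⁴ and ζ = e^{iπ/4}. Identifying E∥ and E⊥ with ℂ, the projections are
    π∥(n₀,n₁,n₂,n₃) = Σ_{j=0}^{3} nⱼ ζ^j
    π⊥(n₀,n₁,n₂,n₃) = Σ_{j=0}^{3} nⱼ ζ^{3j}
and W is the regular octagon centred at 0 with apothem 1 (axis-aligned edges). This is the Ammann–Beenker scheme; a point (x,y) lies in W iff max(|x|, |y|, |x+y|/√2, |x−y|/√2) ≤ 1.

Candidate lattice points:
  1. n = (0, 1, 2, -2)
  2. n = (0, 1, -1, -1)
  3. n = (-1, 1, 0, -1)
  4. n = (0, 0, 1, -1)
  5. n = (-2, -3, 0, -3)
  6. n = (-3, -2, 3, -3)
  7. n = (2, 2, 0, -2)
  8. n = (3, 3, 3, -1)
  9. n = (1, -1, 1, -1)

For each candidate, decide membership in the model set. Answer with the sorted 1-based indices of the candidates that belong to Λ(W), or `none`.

7

Internal map: ζ^{3j} for j=0..3 gives (1,0), (−√2/2,√2/2), (0,−1), (√2/2,√2/2).
#1 (0, 1, 2, -2): internal (-2.12132, -2.70711); octagon support 3.41421 vs apothem 1 → ∉ W
#2 (0, 1, -1, -1): internal (-1.41421, 1.00000); octagon support 1.70711 vs apothem 1 → ∉ W
#3 (-1, 1, 0, -1): internal (-2.41421, 0.00000); octagon support 2.41421 vs apothem 1 → ∉ W
#4 (0, 0, 1, -1): internal (-0.70711, -1.70711); octagon support 1.70711 vs apothem 1 → ∉ W
#5 (-2, -3, 0, -3): internal (-2.00000, -4.24264); octagon support 4.41421 vs apothem 1 → ∉ W
#6 (-3, -2, 3, -3): internal (-3.70711, -6.53553); octagon support 7.24264 vs apothem 1 → ∉ W
#7 (2, 2, 0, -2): internal (-0.82843, 0.00000); octagon support 0.82843 vs apothem 1 → ∈ W
#8 (3, 3, 3, -1): internal (0.17157, -1.58579); octagon support 1.58579 vs apothem 1 → ∉ W
#9 (1, -1, 1, -1): internal (1.00000, -2.41421); octagon support 2.41421 vs apothem 1 → ∉ W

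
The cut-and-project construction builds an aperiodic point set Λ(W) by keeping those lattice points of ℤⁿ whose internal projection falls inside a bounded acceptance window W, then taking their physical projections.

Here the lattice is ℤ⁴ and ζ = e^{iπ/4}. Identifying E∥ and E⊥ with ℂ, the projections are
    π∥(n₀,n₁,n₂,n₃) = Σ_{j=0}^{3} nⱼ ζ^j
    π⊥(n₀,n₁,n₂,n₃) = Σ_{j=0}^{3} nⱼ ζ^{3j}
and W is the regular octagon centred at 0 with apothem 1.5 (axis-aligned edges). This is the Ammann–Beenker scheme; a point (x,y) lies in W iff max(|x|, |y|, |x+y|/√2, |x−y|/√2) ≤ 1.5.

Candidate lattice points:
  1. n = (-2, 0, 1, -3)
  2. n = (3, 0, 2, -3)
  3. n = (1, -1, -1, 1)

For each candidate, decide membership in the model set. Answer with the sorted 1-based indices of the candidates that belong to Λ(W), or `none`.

Internal map: ζ^{3j} for j=0..3 gives (1,0), (−√2/2,√2/2), (0,−1), (√2/2,√2/2).
candidate 1: n = (-2, 0, 1, -3) → π⊥ ≈ (-4.12132, -3.12132); max(|x|,|y|,|x±y|/√2) = 5.12132 > 1.5 ⇒ ∉ W
candidate 2: n = (3, 0, 2, -3) → π⊥ ≈ (+0.87868, -4.12132); max(|x|,|y|,|x±y|/√2) = 4.12132 > 1.5 ⇒ ∉ W
candidate 3: n = (1, -1, -1, 1) → π⊥ ≈ (+2.41421, +1.00000); max(|x|,|y|,|x±y|/√2) = 2.41421 > 1.5 ⇒ ∉ W

none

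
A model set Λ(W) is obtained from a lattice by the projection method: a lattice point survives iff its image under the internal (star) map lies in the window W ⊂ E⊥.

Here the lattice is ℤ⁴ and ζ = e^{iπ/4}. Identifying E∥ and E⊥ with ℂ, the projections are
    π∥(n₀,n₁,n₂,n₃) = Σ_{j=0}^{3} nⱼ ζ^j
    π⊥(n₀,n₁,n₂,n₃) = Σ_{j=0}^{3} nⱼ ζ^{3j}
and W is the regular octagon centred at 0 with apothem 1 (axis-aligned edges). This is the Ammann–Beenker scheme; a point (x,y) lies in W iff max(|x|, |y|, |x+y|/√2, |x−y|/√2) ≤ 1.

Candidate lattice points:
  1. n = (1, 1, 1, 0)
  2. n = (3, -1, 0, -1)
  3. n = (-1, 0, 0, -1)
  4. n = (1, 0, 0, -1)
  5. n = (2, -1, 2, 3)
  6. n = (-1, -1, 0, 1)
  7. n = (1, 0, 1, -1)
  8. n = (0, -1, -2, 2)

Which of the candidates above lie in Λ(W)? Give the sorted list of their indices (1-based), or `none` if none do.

With ζ = e^{iπ/4} the internal vectors are ζ^0,ζ^3,ζ^6,ζ^9.
#1 (1, 1, 1, 0): internal (0.292893, -0.292893); octagon support 0.414214 vs apothem 1 → ∈ W
#2 (3, -1, 0, -1): internal (3.000000, -1.414214); octagon support 3.121320 vs apothem 1 → ∉ W
#3 (-1, 0, 0, -1): internal (-1.707107, -0.707107); octagon support 1.707107 vs apothem 1 → ∉ W
#4 (1, 0, 0, -1): internal (0.292893, -0.707107); octagon support 0.707107 vs apothem 1 → ∈ W
#5 (2, -1, 2, 3): internal (4.828427, -0.585786); octagon support 4.828427 vs apothem 1 → ∉ W
#6 (-1, -1, 0, 1): internal (0.414214, 0.000000); octagon support 0.414214 vs apothem 1 → ∈ W
#7 (1, 0, 1, -1): internal (0.292893, -1.707107); octagon support 1.707107 vs apothem 1 → ∉ W
#8 (0, -1, -2, 2): internal (2.121320, 2.707107); octagon support 3.414214 vs apothem 1 → ∉ W

1, 4, 6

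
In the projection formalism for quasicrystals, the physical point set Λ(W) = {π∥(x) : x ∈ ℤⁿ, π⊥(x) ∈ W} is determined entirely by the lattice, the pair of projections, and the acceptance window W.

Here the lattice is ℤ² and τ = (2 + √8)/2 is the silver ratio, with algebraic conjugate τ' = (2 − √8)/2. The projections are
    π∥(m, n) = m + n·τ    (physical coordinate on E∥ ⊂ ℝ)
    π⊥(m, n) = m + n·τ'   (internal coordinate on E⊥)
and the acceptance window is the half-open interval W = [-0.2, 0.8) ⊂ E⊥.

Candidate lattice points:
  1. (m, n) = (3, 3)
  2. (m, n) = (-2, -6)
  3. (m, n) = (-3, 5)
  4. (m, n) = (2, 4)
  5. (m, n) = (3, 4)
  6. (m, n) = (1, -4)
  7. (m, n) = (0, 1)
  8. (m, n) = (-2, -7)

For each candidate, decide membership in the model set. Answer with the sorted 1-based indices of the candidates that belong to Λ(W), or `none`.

Numerically τ ≈ 2.4142 and τ' = −1/τ ≈ -0.4142.
candidate 1: (m,n)=(3,3) → π∥ = 3+3·τ ≈ 10.2426, π⊥ = 3+3·τ' ≈ 1.7574 ∉ [-0.2, 0.8) ⇒ out
candidate 2: (m,n)=(-2,-6) → π∥ = -2-6·τ ≈ -16.4853, π⊥ = -2-6·τ' ≈ 0.4853 ∈ [-0.2, 0.8) ⇒ IN Λ
candidate 3: (m,n)=(-3,5) → π∥ = -3+5·τ ≈ 9.0711, π⊥ = -3+5·τ' ≈ -5.0711 ∉ [-0.2, 0.8) ⇒ out
candidate 4: (m,n)=(2,4) → π∥ = 2+4·τ ≈ 11.6569, π⊥ = 2+4·τ' ≈ 0.3431 ∈ [-0.2, 0.8) ⇒ IN Λ
candidate 5: (m,n)=(3,4) → π∥ = 3+4·τ ≈ 12.6569, π⊥ = 3+4·τ' ≈ 1.3431 ∉ [-0.2, 0.8) ⇒ out
candidate 6: (m,n)=(1,-4) → π∥ = 1-4·τ ≈ -8.6569, π⊥ = 1-4·τ' ≈ 2.6569 ∉ [-0.2, 0.8) ⇒ out
candidate 7: (m,n)=(0,1) → π∥ = 0+1·τ ≈ 2.4142, π⊥ = 0+1·τ' ≈ -0.4142 ∉ [-0.2, 0.8) ⇒ out
candidate 8: (m,n)=(-2,-7) → π∥ = -2-7·τ ≈ -18.8995, π⊥ = -2-7·τ' ≈ 0.8995 ∉ [-0.2, 0.8) ⇒ out

2, 4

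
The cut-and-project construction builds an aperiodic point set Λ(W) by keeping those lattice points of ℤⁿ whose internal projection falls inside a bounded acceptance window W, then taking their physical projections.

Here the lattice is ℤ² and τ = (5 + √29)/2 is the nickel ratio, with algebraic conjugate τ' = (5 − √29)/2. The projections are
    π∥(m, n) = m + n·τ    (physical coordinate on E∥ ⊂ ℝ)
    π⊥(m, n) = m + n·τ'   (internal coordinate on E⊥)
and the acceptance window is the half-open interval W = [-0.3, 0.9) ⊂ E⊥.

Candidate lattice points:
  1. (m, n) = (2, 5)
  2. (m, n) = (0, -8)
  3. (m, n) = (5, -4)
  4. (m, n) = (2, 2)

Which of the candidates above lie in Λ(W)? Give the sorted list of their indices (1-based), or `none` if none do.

none

Compute τ' = (5−√29)/2 = -0.192582, so π⊥(m,n) = m -0.192582·n.
#1 (2,5): internal coord 2 + (5)·τ' = +1.037088; +1.037088 ∉ [-0.3, 0.9) → out
#2 (0,-8): internal coord 0 + (-8)·τ' = +1.540659; +1.540659 ∉ [-0.3, 0.9) → out
#3 (5,-4): internal coord 5 + (-4)·τ' = +5.770330; +5.770330 ∉ [-0.3, 0.9) → out
#4 (2,2): internal coord 2 + (2)·τ' = +1.614835; +1.614835 ∉ [-0.3, 0.9) → out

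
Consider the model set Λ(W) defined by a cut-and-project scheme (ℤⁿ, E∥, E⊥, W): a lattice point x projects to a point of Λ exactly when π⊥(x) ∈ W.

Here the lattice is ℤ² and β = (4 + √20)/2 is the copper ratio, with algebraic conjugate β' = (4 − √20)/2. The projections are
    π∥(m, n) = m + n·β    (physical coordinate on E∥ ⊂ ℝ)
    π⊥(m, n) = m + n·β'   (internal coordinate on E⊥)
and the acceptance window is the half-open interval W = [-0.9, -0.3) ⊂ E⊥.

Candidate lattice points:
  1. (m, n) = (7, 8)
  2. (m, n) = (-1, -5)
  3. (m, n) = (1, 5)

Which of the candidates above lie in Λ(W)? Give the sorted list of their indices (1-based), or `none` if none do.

Compute β' = (4−√20)/2 = -0.23607, so π⊥(m,n) = m -0.23607·n.
[1] lift (7,8): star map gives 5.11146; window check -0.9 ≤ 5.11146 < -0.3 is false → out
[2] lift (-1,-5): star map gives 0.18034; window check -0.9 ≤ 0.18034 < -0.3 is false → out
[3] lift (1,5): star map gives -0.18034; window check -0.9 ≤ -0.18034 < -0.3 is false → out

none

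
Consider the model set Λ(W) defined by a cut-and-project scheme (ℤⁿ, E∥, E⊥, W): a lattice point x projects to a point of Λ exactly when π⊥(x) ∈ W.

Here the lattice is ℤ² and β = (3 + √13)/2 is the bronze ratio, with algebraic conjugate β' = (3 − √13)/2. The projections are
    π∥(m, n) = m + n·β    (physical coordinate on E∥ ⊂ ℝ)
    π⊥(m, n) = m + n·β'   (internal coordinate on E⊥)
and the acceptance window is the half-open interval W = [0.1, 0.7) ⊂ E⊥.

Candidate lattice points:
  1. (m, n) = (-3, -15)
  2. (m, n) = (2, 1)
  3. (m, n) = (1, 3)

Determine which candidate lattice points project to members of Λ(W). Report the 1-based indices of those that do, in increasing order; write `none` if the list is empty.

Compute β' = (3−√13)/2 = -0.3028, so π⊥(m,n) = m -0.3028·n.
[1] lift (-3,-15): star map gives 1.5416; window check 0.1 ≤ 1.5416 < 0.7 is false → out
[2] lift (2,1): star map gives 1.6972; window check 0.1 ≤ 1.6972 < 0.7 is false → out
[3] lift (1,3): star map gives 0.0917; window check 0.1 ≤ 0.0917 < 0.7 is false → out

none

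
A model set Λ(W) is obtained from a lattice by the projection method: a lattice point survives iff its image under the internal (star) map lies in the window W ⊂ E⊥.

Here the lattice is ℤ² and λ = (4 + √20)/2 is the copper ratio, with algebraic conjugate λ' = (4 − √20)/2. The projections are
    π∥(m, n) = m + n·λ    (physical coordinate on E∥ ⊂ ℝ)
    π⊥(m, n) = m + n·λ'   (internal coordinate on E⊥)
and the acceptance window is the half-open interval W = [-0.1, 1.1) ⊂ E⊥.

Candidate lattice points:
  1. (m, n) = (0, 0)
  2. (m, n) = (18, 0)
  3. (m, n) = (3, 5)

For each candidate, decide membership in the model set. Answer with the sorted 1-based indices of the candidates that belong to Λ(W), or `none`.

1

Numerically λ ≈ 4.2361 and λ' = −1/λ ≈ -0.2361.
candidate 1: (m,n)=(0,0) → π∥ = 0+0·λ ≈ 0.0000, π⊥ = 0+0·λ' ≈ 0.0000 ∈ [-0.1, 1.1) ⇒ IN Λ
candidate 2: (m,n)=(18,0) → π∥ = 18+0·λ ≈ 18.0000, π⊥ = 18+0·λ' ≈ 18.0000 ∉ [-0.1, 1.1) ⇒ out
candidate 3: (m,n)=(3,5) → π∥ = 3+5·λ ≈ 24.1803, π⊥ = 3+5·λ' ≈ 1.8197 ∉ [-0.1, 1.1) ⇒ out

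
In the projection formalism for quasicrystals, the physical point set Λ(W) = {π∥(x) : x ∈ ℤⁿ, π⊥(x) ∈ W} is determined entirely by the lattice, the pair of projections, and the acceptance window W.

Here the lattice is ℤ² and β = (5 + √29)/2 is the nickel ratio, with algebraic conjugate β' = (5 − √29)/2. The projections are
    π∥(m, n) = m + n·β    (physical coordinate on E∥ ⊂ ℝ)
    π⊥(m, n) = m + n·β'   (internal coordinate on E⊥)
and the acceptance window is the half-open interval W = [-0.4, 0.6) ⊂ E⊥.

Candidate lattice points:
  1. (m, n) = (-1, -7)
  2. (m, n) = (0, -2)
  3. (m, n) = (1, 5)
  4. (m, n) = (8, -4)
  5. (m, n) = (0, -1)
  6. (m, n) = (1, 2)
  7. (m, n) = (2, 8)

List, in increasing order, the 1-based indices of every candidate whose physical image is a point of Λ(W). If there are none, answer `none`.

Compute β' = (5−√29)/2 = -0.192582, so π⊥(m,n) = m -0.192582·n.
#1 (-1,-7): internal coord -1 + (-7)·β' = +0.348077; +0.348077 ∈ [-0.4, 0.6) → IN Λ
#2 (0,-2): internal coord 0 + (-2)·β' = +0.385165; +0.385165 ∈ [-0.4, 0.6) → IN Λ
#3 (1,5): internal coord 1 + (5)·β' = +0.037088; +0.037088 ∈ [-0.4, 0.6) → IN Λ
#4 (8,-4): internal coord 8 + (-4)·β' = +8.770330; +8.770330 ∉ [-0.4, 0.6) → out
#5 (0,-1): internal coord 0 + (-1)·β' = +0.192582; +0.192582 ∈ [-0.4, 0.6) → IN Λ
#6 (1,2): internal coord 1 + (2)·β' = +0.614835; +0.614835 ∉ [-0.4, 0.6) → out
#7 (2,8): internal coord 2 + (8)·β' = +0.459341; +0.459341 ∈ [-0.4, 0.6) → IN Λ

1, 2, 3, 5, 7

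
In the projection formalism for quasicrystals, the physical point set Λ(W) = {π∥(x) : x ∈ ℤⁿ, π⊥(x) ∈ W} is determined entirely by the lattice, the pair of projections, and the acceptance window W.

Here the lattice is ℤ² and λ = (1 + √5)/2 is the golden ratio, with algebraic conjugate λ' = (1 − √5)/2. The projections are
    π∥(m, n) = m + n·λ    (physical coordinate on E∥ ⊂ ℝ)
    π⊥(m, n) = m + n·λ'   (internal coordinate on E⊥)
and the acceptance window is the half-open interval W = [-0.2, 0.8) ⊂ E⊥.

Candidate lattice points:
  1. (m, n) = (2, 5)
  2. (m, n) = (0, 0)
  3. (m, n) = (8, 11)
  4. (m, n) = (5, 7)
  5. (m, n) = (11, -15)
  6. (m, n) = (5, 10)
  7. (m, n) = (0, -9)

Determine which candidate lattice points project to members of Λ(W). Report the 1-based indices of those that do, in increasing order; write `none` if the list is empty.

Numerically λ ≈ 1.6180 and λ' = −1/λ ≈ -0.6180.
[1] lift (2,5): star map gives -1.0902; window check -0.2 ≤ -1.0902 < 0.8 is false → out
[2] lift (0,0): star map gives 0.0000; window check -0.2 ≤ 0.0000 < 0.8 is true → IN Λ
[3] lift (8,11): star map gives 1.2016; window check -0.2 ≤ 1.2016 < 0.8 is false → out
[4] lift (5,7): star map gives 0.6738; window check -0.2 ≤ 0.6738 < 0.8 is true → IN Λ
[5] lift (11,-15): star map gives 20.2705; window check -0.2 ≤ 20.2705 < 0.8 is false → out
[6] lift (5,10): star map gives -1.1803; window check -0.2 ≤ -1.1803 < 0.8 is false → out
[7] lift (0,-9): star map gives 5.5623; window check -0.2 ≤ 5.5623 < 0.8 is false → out

2, 4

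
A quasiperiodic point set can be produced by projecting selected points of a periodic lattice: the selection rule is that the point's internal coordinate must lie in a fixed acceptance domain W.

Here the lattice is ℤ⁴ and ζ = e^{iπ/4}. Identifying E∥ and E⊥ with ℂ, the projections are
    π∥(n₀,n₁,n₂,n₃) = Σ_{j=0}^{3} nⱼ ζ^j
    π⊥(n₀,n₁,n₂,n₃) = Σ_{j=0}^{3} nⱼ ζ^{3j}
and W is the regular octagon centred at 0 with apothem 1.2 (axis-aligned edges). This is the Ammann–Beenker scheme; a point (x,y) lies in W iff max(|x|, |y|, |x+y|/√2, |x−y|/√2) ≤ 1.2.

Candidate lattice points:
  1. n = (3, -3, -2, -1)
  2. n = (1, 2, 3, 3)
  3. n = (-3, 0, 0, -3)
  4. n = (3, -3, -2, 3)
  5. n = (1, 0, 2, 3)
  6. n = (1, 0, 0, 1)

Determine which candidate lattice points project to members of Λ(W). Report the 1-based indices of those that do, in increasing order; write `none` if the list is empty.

none

π⊥(n) = n₀ + n₁ζ³ + n₂ζ⁶ + n₃ζ⁹ where ζ = e^{iπ/4}.
candidate 1: n = (3, -3, -2, -1) → π⊥ ≈ (+4.414214, -0.828427); max(|x|,|y|,|x±y|/√2) = 4.414214 > 1.2 ⇒ ∉ W
candidate 2: n = (1, 2, 3, 3) → π⊥ ≈ (+1.707107, +0.535534); max(|x|,|y|,|x±y|/√2) = 1.707107 > 1.2 ⇒ ∉ W
candidate 3: n = (-3, 0, 0, -3) → π⊥ ≈ (-5.121320, -2.121320); max(|x|,|y|,|x±y|/√2) = 5.121320 > 1.2 ⇒ ∉ W
candidate 4: n = (3, -3, -2, 3) → π⊥ ≈ (+7.242641, +2.000000); max(|x|,|y|,|x±y|/√2) = 7.242641 > 1.2 ⇒ ∉ W
candidate 5: n = (1, 0, 2, 3) → π⊥ ≈ (+3.121320, +0.121320); max(|x|,|y|,|x±y|/√2) = 3.121320 > 1.2 ⇒ ∉ W
candidate 6: n = (1, 0, 0, 1) → π⊥ ≈ (+1.707107, +0.707107); max(|x|,|y|,|x±y|/√2) = 1.707107 > 1.2 ⇒ ∉ W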